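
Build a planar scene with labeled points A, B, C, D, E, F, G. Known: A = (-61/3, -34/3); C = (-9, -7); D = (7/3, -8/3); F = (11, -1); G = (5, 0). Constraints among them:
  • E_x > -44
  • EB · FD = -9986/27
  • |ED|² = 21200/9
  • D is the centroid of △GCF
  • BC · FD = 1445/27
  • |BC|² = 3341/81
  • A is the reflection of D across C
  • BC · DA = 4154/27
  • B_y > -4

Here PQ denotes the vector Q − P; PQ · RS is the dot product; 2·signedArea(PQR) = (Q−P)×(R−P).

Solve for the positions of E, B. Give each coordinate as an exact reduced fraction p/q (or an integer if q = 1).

1. B_x = -31/9  [BC · DA = 4154/27 ∩ BC · FD = 1445/27]
2. B_y = -34/9  [BC · DA = 4154/27 ∩ BC · FD = 1445/27]
   → B = (-31/9, -34/9)
3. E_x = -43  [line 26/3·x + 5/3·y + 406 = 0 ∩ |ED|² = 21200/9]
4. E_y = -20  [line 26/3·x + 5/3·y + 406 = 0 ∩ |ED|² = 21200/9]
   → E = (-43, -20)

B = (-31/9, -34/9)
E = (-43, -20)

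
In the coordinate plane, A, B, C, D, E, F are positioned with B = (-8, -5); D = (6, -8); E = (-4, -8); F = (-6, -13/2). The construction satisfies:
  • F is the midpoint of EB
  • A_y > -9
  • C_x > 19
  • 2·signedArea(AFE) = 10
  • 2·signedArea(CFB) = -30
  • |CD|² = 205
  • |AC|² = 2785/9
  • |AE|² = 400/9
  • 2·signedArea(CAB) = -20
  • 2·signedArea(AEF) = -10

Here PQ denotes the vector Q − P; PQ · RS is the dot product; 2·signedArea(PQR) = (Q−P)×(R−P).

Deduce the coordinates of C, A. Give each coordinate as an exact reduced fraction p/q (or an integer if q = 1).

A = (8/3, -8)
C = (20, -11)

1. C_x = 20  [line -3/2·x + -2·y + 8 = 0 ∩ |CD|² = 205]
2. C_y = -11  [line -3/2·x + -2·y + 8 = 0 ∩ |CD|² = 205]
   → C = (20, -11)
3. A_x = 8/3  [2·signedArea(AFE) = 10 ∩ 2·signedArea(CAB) = -20]
4. A_y = -8  [2·signedArea(AFE) = 10 ∩ 2·signedArea(CAB) = -20]
   → A = (8/3, -8)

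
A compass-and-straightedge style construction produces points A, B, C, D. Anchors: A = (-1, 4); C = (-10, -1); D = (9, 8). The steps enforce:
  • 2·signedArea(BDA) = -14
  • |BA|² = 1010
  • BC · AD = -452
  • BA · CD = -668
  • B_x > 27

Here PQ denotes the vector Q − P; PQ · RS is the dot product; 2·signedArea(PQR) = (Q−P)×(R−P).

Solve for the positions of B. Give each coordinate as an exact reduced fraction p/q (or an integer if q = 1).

1. B_x = 28  [BC · AD = -452 ∩ BA · CD = -668]
2. B_y = 17  [BC · AD = -452 ∩ BA · CD = -668]
   → B = (28, 17)

B = (28, 17)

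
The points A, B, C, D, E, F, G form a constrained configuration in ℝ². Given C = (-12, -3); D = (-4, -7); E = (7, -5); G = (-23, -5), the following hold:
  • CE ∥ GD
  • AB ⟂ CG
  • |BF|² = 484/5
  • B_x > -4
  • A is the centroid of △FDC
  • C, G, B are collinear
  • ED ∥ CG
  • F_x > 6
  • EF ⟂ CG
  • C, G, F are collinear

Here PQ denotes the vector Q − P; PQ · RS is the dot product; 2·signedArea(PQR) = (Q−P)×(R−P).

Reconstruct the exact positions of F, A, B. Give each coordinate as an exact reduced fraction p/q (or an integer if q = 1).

A = (-83/25, -81/25)
B = (-91/25, -37/25)
F = (151/25, 7/25)

1. F_x = 151/25  [C, G, F are collinear ∩ EF ⟂ CG]
2. F_y = 7/25  [C, G, F are collinear ∩ EF ⟂ CG]
   → F = (151/25, 7/25)
3. A_x = -83/25  [A is the centroid of △FDC]
4. A_y = -81/25  [A is the centroid of △FDC]
   → A = (-83/25, -81/25)
5. B_x = -91/25  [C, G, B are collinear ∩ AB ⟂ CG]
6. B_y = -37/25  [C, G, B are collinear ∩ AB ⟂ CG]
   → B = (-91/25, -37/25)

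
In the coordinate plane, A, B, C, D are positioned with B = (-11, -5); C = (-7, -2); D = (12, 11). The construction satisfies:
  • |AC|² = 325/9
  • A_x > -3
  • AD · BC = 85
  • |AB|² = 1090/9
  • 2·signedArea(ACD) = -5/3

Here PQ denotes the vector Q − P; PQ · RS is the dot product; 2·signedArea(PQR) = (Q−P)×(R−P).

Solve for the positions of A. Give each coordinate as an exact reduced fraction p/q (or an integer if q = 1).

1. A_x = -2  [AD · BC = 85 ∩ 2·signedArea(ACD) = -5/3]
2. A_y = 4/3  [AD · BC = 85 ∩ 2·signedArea(ACD) = -5/3]
   → A = (-2, 4/3)

A = (-2, 4/3)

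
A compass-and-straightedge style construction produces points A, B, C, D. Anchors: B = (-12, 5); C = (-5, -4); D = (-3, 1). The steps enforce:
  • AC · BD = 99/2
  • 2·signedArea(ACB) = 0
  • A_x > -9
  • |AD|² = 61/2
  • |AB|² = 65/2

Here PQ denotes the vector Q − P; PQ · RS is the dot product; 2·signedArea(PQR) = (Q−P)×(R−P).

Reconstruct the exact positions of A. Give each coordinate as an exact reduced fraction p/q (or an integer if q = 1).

1. A_x = -17/2  [2·signedArea(ACB) = 0 ∩ AC · BD = 99/2]
2. A_y = 1/2  [2·signedArea(ACB) = 0 ∩ AC · BD = 99/2]
   → A = (-17/2, 1/2)

A = (-17/2, 1/2)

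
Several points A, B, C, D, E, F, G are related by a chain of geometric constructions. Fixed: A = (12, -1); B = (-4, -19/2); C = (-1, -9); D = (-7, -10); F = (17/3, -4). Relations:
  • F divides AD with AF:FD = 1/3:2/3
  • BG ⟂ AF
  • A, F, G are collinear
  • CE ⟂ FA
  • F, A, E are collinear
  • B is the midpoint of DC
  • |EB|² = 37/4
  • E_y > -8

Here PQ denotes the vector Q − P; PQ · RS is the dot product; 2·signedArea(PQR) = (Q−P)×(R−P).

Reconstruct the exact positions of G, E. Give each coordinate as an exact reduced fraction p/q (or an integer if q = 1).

1. G_x = -3851/884  [A, F, G are collinear ∩ BG ⟂ AF]
2. G_y = -7733/884  [A, F, G are collinear ∩ BG ⟂ AF]
   → G = (-3851/884, -7733/884)
3. E_x = -757/442  [F, A, E are collinear ∩ CE ⟂ FA]
4. E_y = -3313/442  [F, A, E are collinear ∩ CE ⟂ FA]
   → E = (-757/442, -3313/442)

E = (-757/442, -3313/442)
G = (-3851/884, -7733/884)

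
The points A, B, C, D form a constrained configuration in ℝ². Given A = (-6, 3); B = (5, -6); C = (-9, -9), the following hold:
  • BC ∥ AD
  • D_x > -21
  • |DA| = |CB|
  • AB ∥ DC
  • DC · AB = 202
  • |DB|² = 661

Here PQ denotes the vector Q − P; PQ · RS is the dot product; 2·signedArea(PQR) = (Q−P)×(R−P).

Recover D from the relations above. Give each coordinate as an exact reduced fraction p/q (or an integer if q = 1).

D = (-20, 0)

1. D_x = -20  [AB ∥ DC ∩ BC ∥ AD]
2. D_y = 0  [AB ∥ DC ∩ BC ∥ AD]
   → D = (-20, 0)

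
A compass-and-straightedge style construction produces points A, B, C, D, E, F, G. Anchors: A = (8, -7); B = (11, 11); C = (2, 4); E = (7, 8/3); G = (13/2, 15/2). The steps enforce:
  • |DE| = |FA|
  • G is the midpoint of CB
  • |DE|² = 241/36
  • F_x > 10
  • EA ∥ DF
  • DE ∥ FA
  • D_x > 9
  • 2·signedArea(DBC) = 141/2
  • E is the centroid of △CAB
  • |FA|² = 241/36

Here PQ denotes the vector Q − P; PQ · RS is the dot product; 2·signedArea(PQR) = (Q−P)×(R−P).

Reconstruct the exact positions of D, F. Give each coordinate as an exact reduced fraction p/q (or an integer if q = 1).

1. D_x = 19/2  [line 7·x + -9·y + -97/2 = 0 ∩ |DE|² = 241/36]
2. D_y = 2  [line 7·x + -9·y + -97/2 = 0 ∩ |DE|² = 241/36]
   → D = (19/2, 2)
3. F_x = 21/2  [DE ∥ FA ∩ EA ∥ DF]
4. F_y = -23/3  [DE ∥ FA ∩ EA ∥ DF]
   → F = (21/2, -23/3)

D = (19/2, 2)
F = (21/2, -23/3)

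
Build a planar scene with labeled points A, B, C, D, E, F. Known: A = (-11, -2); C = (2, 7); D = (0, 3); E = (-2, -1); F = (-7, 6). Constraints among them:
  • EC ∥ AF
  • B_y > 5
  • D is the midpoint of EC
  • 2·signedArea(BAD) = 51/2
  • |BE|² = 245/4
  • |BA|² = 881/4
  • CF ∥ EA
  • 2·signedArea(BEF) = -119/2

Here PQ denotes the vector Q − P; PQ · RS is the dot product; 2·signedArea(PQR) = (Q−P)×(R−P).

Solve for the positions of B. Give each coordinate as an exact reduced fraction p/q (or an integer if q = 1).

1. B_x = 3/2  [2·signedArea(BEF) = -119/2 ∩ 2·signedArea(BAD) = 51/2]
2. B_y = 6  [2·signedArea(BEF) = -119/2 ∩ 2·signedArea(BAD) = 51/2]
   → B = (3/2, 6)

B = (3/2, 6)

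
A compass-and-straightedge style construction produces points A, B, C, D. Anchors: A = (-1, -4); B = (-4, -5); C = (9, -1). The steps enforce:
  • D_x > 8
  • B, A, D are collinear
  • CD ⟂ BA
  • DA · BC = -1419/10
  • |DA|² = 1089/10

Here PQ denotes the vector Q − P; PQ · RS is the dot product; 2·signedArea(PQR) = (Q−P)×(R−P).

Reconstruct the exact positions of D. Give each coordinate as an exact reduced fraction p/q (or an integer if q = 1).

1. D_x = 89/10  [B, A, D are collinear ∩ CD ⟂ BA]
2. D_y = -7/10  [B, A, D are collinear ∩ CD ⟂ BA]
   → D = (89/10, -7/10)

D = (89/10, -7/10)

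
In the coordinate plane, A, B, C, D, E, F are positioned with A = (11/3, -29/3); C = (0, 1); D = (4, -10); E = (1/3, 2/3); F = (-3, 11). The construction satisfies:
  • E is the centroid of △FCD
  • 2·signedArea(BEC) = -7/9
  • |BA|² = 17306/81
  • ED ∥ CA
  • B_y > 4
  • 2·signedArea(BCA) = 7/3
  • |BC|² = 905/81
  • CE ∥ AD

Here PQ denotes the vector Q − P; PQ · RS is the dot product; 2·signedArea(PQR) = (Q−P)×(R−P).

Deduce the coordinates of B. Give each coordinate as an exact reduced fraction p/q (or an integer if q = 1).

1. B_x = -8/9  [2·signedArea(BCA) = 7/3 ∩ 2·signedArea(BEC) = -7/9]
2. B_y = 38/9  [2·signedArea(BCA) = 7/3 ∩ 2·signedArea(BEC) = -7/9]
   → B = (-8/9, 38/9)

B = (-8/9, 38/9)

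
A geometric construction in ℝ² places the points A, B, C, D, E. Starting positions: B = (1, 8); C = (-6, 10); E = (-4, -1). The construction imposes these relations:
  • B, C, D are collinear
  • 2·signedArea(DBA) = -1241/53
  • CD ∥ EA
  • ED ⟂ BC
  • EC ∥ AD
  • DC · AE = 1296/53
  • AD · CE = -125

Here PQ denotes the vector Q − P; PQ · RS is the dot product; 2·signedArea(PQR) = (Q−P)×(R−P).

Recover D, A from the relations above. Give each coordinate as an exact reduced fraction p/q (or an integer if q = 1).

A = (40/53, -125/53)
D = (-66/53, 458/53)

1. D_x = -66/53  [B, C, D are collinear ∩ ED ⟂ BC]
2. D_y = 458/53  [B, C, D are collinear ∩ ED ⟂ BC]
   → D = (-66/53, 458/53)
3. A_x = 40/53  [EC ∥ AD ∩ CD ∥ EA]
4. A_y = -125/53  [EC ∥ AD ∩ CD ∥ EA]
   → A = (40/53, -125/53)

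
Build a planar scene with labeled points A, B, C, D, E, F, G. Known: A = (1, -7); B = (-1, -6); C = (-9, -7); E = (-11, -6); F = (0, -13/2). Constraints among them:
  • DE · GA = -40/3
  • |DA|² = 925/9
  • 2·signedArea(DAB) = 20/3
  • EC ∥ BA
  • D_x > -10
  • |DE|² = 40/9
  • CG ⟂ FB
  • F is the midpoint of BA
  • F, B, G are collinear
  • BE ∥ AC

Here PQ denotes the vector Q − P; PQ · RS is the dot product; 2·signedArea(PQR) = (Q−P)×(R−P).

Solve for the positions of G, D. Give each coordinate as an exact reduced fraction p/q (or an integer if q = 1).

1. G_x = -7  [F, B, G are collinear ∩ CG ⟂ FB]
2. G_y = -3  [F, B, G are collinear ∩ CG ⟂ FB]
   → G = (-7, -3)
3. D_x = -9  [2·signedArea(DAB) = 20/3 ∩ DE · GA = -40/3]
4. D_y = -16/3  [2·signedArea(DAB) = 20/3 ∩ DE · GA = -40/3]
   → D = (-9, -16/3)

D = (-9, -16/3)
G = (-7, -3)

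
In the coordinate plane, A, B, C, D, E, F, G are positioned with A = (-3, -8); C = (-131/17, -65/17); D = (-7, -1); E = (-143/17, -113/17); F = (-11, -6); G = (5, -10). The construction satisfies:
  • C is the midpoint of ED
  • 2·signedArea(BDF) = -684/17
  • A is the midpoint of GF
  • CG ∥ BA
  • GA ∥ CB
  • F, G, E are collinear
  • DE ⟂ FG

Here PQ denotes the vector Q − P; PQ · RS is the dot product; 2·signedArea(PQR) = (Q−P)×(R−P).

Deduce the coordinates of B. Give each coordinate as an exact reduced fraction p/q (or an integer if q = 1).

B = (-267/17, -31/17)

1. B_x = -267/17  [CG ∥ BA ∩ GA ∥ CB]
2. B_y = -31/17  [CG ∥ BA ∩ GA ∥ CB]
   → B = (-267/17, -31/17)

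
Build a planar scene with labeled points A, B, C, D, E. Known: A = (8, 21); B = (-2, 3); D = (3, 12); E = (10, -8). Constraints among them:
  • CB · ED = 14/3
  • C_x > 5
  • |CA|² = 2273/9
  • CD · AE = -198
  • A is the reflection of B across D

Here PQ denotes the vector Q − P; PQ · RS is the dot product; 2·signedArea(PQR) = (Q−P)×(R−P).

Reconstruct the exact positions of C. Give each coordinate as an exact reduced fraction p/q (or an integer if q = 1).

1. C_x = 16/3  [CD · AE = -198 ∩ CB · ED = 14/3]
2. C_y = 16/3  [CD · AE = -198 ∩ CB · ED = 14/3]
   → C = (16/3, 16/3)

C = (16/3, 16/3)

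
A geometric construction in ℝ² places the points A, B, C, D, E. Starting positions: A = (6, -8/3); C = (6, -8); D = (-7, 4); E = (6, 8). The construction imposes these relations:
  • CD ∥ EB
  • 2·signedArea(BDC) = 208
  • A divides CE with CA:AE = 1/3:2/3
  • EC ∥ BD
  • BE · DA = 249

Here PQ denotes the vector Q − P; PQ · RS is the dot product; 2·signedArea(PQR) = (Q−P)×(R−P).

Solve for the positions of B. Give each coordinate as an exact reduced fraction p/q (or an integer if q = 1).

1. B_x = -7  [EC ∥ BD ∩ CD ∥ EB]
2. B_y = 20  [EC ∥ BD ∩ CD ∥ EB]
   → B = (-7, 20)

B = (-7, 20)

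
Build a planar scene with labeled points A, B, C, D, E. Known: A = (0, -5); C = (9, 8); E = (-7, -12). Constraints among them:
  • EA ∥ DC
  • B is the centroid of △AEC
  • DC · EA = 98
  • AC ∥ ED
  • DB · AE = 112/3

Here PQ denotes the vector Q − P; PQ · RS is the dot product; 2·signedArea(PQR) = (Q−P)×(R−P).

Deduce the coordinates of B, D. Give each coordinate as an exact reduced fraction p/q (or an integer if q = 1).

B = (2/3, -3)
D = (2, 1)

1. B_x = 2/3  [B is the centroid of △AEC]
2. B_y = -3  [B is the centroid of △AEC]
   → B = (2/3, -3)
3. D_x = 2  [EA ∥ DC ∩ AC ∥ ED]
4. D_y = 1  [EA ∥ DC ∩ AC ∥ ED]
   → D = (2, 1)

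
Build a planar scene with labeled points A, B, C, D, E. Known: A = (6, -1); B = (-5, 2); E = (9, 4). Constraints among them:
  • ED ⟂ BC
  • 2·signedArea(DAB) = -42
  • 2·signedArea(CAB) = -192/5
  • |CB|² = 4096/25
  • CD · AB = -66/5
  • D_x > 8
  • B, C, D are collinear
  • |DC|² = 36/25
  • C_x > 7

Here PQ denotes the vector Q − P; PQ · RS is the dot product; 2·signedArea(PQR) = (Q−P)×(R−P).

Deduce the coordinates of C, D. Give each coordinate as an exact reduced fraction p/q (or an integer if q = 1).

C = (39/5, 2)
D = (9, 2)

1. C_x = 39/5  [line -3·x + -11·y + 227/5 = 0 ∩ |CB|² = 4096/25]
2. C_y = 2  [line -3·x + -11·y + 227/5 = 0 ∩ |CB|² = 4096/25]
   → C = (39/5, 2)
3. D_x = 9  [B, C, D are collinear ∩ ED ⟂ BC]
4. D_y = 2  [B, C, D are collinear ∩ ED ⟂ BC]
   → D = (9, 2)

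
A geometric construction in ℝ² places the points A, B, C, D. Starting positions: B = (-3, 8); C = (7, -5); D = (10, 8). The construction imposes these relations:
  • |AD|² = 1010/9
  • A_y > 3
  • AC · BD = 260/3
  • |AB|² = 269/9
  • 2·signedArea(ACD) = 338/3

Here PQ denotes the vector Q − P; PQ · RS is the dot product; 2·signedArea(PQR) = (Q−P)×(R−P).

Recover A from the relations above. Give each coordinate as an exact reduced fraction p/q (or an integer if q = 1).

1. A_x = 1/3  [2·signedArea(ACD) = 338/3 ∩ AC · BD = 260/3]
2. A_y = 11/3  [2·signedArea(ACD) = 338/3 ∩ AC · BD = 260/3]
   → A = (1/3, 11/3)

A = (1/3, 11/3)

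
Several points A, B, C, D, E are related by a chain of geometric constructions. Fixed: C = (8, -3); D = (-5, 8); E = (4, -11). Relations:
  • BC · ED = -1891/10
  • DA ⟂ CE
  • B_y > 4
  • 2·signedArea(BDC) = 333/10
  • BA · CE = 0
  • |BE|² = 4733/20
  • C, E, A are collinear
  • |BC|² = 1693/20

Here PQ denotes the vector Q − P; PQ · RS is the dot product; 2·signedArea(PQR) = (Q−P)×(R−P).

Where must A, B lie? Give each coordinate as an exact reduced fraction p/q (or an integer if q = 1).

A = (49/5, 3/5)
B = (12/5, 43/10)

1. A_x = 49/5  [C, E, A are collinear ∩ DA ⟂ CE]
2. A_y = 3/5  [C, E, A are collinear ∩ DA ⟂ CE]
   → A = (49/5, 3/5)
3. B_x = 12/5  [BA · CE = 0 ∩ 2·signedArea(BDC) = 333/10]
4. B_y = 43/10  [BA · CE = 0 ∩ 2·signedArea(BDC) = 333/10]
   → B = (12/5, 43/10)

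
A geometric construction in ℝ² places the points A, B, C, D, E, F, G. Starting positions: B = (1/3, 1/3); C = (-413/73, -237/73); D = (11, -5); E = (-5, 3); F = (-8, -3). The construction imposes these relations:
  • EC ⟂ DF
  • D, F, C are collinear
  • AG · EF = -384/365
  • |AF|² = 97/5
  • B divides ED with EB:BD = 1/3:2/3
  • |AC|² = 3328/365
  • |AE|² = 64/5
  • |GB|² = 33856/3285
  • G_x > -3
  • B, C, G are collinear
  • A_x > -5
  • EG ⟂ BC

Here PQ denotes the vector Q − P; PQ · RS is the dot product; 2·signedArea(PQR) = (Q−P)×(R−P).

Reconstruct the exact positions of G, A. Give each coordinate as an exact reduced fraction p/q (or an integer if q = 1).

A = (-109/25, -13/25)
G = (-4421/1825, -2397/1825)

1. G_x = -4421/1825  [B, C, G are collinear ∩ EG ⟂ BC]
2. G_y = -2397/1825  [B, C, G are collinear ∩ EG ⟂ BC]
   → G = (-4421/1825, -2397/1825)
3. A_x = -109/25  [line 3·x + 6·y + 81/5 = 0 ∩ |AE|² = 64/5]
4. A_y = -13/25  [line 3·x + 6·y + 81/5 = 0 ∩ |AE|² = 64/5]
   → A = (-109/25, -13/25)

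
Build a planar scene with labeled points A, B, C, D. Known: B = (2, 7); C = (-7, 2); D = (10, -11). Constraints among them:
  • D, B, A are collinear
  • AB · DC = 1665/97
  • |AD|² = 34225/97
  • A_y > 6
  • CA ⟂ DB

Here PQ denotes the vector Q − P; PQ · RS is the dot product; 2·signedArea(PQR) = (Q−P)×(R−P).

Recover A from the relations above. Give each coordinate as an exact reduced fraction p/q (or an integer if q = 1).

1. A_x = 230/97  [D, B, A are collinear ∩ CA ⟂ DB]
2. A_y = 598/97  [D, B, A are collinear ∩ CA ⟂ DB]
   → A = (230/97, 598/97)

A = (230/97, 598/97)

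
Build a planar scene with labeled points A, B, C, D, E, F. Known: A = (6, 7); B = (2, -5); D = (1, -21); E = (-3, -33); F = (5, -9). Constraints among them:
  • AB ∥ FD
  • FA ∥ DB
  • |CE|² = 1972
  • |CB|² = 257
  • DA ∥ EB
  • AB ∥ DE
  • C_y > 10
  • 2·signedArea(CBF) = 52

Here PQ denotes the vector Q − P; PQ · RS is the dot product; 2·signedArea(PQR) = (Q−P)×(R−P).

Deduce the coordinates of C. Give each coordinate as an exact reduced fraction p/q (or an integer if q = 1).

1. C_x = 3  [line 4·x + 3·y + -45 = 0 ∩ |CE|² = 1972]
2. C_y = 11  [line 4·x + 3·y + -45 = 0 ∩ |CE|² = 1972]
   → C = (3, 11)

C = (3, 11)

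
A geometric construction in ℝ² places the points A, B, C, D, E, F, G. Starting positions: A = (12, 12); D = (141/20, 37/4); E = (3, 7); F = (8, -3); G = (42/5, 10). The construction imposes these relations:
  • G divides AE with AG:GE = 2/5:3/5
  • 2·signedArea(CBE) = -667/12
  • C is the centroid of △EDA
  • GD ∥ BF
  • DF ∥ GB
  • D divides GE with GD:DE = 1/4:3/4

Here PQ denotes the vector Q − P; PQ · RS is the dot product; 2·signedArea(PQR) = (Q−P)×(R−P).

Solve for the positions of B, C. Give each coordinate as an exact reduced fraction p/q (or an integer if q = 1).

1. B_x = 187/20  [GD ∥ BF ∩ DF ∥ GB]
2. B_y = -9/4  [GD ∥ BF ∩ DF ∥ GB]
   → B = (187/20, -9/4)
3. C_x = 147/20  [C is the centroid of △EDA]
4. C_y = 113/12  [C is the centroid of △EDA]
   → C = (147/20, 113/12)

B = (187/20, -9/4)
C = (147/20, 113/12)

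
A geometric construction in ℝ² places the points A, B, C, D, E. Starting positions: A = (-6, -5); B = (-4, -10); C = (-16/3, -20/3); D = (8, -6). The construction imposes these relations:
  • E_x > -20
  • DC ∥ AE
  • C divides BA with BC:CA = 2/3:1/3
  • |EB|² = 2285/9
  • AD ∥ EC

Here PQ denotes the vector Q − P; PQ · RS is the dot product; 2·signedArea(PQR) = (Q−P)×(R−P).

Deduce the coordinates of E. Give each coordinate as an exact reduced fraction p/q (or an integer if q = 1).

E = (-58/3, -17/3)

1. E_x = -58/3  [AD ∥ EC ∩ DC ∥ AE]
2. E_y = -17/3  [AD ∥ EC ∩ DC ∥ AE]
   → E = (-58/3, -17/3)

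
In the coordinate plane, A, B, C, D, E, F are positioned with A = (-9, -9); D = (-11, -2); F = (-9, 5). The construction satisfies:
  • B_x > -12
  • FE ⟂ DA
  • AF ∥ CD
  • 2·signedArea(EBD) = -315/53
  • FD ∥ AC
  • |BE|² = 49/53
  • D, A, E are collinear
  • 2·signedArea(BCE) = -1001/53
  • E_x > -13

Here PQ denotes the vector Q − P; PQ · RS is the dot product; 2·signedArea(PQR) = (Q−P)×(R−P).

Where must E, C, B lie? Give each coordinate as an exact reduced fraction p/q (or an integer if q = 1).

1. E_x = -673/53  [D, A, E are collinear ∩ FE ⟂ DA]
2. E_y = 209/53  [D, A, E are collinear ∩ FE ⟂ DA]
   → E = (-673/53, 209/53)
3. C_x = -11  [AF ∥ CD ∩ FD ∥ AC]
4. C_y = -16  [AF ∥ CD ∩ FD ∥ AC]
   → C = (-11, -16)
5. B_x = -624/53  [2·signedArea(BCE) = -1001/53 ∩ 2·signedArea(EBD) = -315/53]
6. B_y = 223/53  [2·signedArea(BCE) = -1001/53 ∩ 2·signedArea(EBD) = -315/53]
   → B = (-624/53, 223/53)

B = (-624/53, 223/53)
C = (-11, -16)
E = (-673/53, 209/53)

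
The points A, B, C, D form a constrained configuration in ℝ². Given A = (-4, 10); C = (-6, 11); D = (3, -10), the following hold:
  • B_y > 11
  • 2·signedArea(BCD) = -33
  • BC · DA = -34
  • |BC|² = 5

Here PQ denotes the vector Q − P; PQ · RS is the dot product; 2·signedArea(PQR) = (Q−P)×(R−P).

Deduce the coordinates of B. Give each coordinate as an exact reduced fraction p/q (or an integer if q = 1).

1. B_x = -8  [2·signedArea(BCD) = -33 ∩ BC · DA = -34]
2. B_y = 12  [2·signedArea(BCD) = -33 ∩ BC · DA = -34]
   → B = (-8, 12)

B = (-8, 12)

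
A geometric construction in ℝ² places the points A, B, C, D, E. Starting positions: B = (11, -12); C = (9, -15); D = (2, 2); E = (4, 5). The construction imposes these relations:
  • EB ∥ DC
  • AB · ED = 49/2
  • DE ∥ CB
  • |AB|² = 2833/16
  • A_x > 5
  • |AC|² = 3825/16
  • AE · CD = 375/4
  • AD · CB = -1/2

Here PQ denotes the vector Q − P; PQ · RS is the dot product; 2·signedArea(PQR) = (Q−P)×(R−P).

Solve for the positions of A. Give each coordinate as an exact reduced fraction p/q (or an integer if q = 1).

A = (21/4, 0)

1. A_x = 21/4  [AD · CB = -1/2 ∩ AE · CD = 375/4]
2. A_y = 0  [AD · CB = -1/2 ∩ AE · CD = 375/4]
   → A = (21/4, 0)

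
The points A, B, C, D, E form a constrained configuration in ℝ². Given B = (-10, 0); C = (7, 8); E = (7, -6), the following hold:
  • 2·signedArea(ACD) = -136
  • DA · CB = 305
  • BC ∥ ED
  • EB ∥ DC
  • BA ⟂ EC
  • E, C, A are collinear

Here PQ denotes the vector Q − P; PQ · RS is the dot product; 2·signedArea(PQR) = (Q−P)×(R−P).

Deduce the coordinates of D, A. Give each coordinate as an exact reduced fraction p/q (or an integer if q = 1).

A = (7, 0)
D = (24, 2)

1. D_x = 24  [EB ∥ DC ∩ BC ∥ ED]
2. D_y = 2  [EB ∥ DC ∩ BC ∥ ED]
   → D = (24, 2)
3. A_x = 7  [E, C, A are collinear ∩ BA ⟂ EC]
4. A_y = 0  [E, C, A are collinear ∩ BA ⟂ EC]
   → A = (7, 0)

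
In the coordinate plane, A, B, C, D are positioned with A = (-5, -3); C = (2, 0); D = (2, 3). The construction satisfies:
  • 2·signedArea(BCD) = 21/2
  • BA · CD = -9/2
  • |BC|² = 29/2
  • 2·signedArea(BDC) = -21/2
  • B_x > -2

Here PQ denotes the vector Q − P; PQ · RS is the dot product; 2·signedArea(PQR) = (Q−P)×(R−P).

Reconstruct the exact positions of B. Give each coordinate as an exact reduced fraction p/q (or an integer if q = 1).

1. B_x = -3/2  [2·signedArea(BCD) = 21/2 ∩ BA · CD = -9/2]
2. B_y = -3/2  [2·signedArea(BCD) = 21/2 ∩ BA · CD = -9/2]
   → B = (-3/2, -3/2)

B = (-3/2, -3/2)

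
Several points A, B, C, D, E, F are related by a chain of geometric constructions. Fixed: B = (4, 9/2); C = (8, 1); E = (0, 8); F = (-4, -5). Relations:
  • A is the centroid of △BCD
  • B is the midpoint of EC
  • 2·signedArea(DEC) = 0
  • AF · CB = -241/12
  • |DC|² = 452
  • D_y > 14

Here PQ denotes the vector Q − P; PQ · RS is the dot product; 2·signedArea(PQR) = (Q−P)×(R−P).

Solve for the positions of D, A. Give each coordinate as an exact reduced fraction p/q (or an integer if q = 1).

1. D_x = -8  [line 7·x + 8·y + -64 = 0 ∩ |DC|² = 452]
2. D_y = 15  [line 7·x + 8·y + -64 = 0 ∩ |DC|² = 452]
   → D = (-8, 15)
3. A_x = 4/3  [A is the centroid of △BCD]
4. A_y = 41/6  [A is the centroid of △BCD]
   → A = (4/3, 41/6)

A = (4/3, 41/6)
D = (-8, 15)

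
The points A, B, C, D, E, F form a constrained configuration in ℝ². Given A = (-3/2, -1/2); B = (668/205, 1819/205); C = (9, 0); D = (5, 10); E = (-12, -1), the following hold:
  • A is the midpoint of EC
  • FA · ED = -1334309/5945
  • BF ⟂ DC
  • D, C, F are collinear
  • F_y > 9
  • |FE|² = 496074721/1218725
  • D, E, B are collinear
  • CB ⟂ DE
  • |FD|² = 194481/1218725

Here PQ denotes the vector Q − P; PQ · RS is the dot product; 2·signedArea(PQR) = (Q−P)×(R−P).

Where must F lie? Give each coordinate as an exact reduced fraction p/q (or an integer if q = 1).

F = (30607/5945, 11449/1189)

1. F_x = 30607/5945  [D, C, F are collinear ∩ BF ⟂ DC]
2. F_y = 11449/1189  [D, C, F are collinear ∩ BF ⟂ DC]
   → F = (30607/5945, 11449/1189)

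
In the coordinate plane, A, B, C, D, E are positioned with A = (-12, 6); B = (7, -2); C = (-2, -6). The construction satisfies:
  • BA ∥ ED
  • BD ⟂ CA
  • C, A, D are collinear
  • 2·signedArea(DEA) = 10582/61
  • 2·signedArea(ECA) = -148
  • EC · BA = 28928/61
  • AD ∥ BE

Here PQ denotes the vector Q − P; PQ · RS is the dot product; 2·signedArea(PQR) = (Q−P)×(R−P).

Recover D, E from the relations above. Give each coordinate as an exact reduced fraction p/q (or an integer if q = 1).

1. D_x = -17/61  [C, A, D are collinear ∩ BD ⟂ CA]
2. D_y = -492/61  [C, A, D are collinear ∩ BD ⟂ CA]
   → D = (-17/61, -492/61)
3. E_x = 1142/61  [BA ∥ ED ∩ AD ∥ BE]
4. E_y = -980/61  [BA ∥ ED ∩ AD ∥ BE]
   → E = (1142/61, -980/61)

D = (-17/61, -492/61)
E = (1142/61, -980/61)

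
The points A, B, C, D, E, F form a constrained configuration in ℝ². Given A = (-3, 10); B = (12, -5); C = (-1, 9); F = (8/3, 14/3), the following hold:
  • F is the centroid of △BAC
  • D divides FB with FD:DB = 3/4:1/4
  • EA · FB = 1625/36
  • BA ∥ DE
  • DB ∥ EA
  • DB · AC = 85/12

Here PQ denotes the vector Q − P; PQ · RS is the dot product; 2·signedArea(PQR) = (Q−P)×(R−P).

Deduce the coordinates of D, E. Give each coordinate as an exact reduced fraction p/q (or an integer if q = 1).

D = (29/3, -31/12)
E = (-16/3, 149/12)

1. D_x = 29/3  [D divides FB with FD:DB = 3/4:1/4]
2. D_y = -31/12  [D divides FB with FD:DB = 3/4:1/4]
   → D = (29/3, -31/12)
3. E_x = -16/3  [DB ∥ EA ∩ BA ∥ DE]
4. E_y = 149/12  [DB ∥ EA ∩ BA ∥ DE]
   → E = (-16/3, 149/12)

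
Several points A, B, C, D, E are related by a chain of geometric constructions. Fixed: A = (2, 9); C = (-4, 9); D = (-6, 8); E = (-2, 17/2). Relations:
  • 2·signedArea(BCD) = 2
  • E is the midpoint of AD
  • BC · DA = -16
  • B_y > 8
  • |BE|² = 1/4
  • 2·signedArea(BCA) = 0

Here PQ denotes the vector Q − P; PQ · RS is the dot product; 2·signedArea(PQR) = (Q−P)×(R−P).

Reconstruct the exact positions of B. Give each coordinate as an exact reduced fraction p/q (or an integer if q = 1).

B = (-2, 9)

1. B_x = -2  [2·signedArea(BCA) = 0 ∩ BC · DA = -16]
2. B_y = 9  [2·signedArea(BCA) = 0 ∩ BC · DA = -16]
   → B = (-2, 9)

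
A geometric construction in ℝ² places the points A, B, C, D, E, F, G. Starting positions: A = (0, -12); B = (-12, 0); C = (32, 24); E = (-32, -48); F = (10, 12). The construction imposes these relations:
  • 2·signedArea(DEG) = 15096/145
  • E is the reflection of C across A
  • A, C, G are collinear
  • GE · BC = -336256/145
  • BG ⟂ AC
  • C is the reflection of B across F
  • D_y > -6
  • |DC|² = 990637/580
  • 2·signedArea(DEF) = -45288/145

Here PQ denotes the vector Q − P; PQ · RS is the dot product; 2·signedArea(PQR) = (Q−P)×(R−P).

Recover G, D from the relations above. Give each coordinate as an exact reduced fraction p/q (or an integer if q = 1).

1. G_x = 96/145  [A, C, G are collinear ∩ BG ⟂ AC]
2. G_y = -1632/145  [A, C, G are collinear ∩ BG ⟂ AC]
   → G = (96/145, -1632/145)
3. D_x = 869/290  [2·signedArea(DEG) = 15096/145 ∩ 2·signedArea(DEF) = -45288/145]
4. D_y = -789/145  [2·signedArea(DEG) = 15096/145 ∩ 2·signedArea(DEF) = -45288/145]
   → D = (869/290, -789/145)

D = (869/290, -789/145)
G = (96/145, -1632/145)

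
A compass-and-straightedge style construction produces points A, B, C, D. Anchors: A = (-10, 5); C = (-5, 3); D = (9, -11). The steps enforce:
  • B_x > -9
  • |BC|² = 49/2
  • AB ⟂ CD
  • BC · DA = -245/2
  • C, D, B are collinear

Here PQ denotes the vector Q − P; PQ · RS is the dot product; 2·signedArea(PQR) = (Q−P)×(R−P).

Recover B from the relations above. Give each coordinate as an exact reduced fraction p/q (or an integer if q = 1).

B = (-17/2, 13/2)

1. B_x = -17/2  [C, D, B are collinear ∩ AB ⟂ CD]
2. B_y = 13/2  [C, D, B are collinear ∩ AB ⟂ CD]
   → B = (-17/2, 13/2)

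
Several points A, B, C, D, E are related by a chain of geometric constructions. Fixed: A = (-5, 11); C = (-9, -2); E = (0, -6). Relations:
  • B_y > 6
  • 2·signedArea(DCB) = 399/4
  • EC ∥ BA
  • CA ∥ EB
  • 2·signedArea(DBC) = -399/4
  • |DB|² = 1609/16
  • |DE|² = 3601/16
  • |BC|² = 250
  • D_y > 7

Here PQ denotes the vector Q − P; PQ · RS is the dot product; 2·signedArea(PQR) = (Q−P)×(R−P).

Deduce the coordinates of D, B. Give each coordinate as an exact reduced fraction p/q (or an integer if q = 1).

B = (4, 7)
D = (-6, 31/4)

1. B_x = 4  [EC ∥ BA ∩ CA ∥ EB]
2. B_y = 7  [EC ∥ BA ∩ CA ∥ EB]
   → B = (4, 7)
3. D_x = -6  [line -9·x + 13·y + -619/4 = 0 ∩ |DE|² = 3601/16]
4. D_y = 31/4  [line -9·x + 13·y + -619/4 = 0 ∩ |DE|² = 3601/16]
   → D = (-6, 31/4)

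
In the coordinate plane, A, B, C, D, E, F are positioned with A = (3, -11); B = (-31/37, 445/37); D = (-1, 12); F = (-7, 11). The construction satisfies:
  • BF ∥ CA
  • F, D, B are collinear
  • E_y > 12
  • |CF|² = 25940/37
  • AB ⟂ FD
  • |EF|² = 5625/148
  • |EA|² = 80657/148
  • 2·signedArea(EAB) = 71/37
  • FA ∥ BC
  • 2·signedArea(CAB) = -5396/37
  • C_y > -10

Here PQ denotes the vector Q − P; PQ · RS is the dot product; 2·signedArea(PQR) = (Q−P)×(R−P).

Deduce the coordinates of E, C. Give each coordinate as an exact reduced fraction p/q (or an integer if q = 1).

1. E_x = -34/37  [line -852/37·x + -142/37·y + 923/37 = 0 ∩ |EA|² = 80657/148]
2. E_y = 889/74  [line -852/37·x + -142/37·y + 923/37 = 0 ∩ |EA|² = 80657/148]
   → E = (-34/37, 889/74)
3. C_x = 339/37  [BF ∥ CA ∩ FA ∥ BC]
4. C_y = -369/37  [BF ∥ CA ∩ FA ∥ BC]
   → C = (339/37, -369/37)

C = (339/37, -369/37)
E = (-34/37, 889/74)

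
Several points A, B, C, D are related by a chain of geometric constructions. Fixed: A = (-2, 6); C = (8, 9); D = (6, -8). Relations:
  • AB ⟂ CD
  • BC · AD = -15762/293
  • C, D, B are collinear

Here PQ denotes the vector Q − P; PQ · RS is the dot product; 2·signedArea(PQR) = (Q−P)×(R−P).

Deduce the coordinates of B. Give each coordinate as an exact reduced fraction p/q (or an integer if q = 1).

1. B_x = 2202/293  [C, D, B are collinear ∩ AB ⟂ CD]
2. B_y = 1430/293  [C, D, B are collinear ∩ AB ⟂ CD]
   → B = (2202/293, 1430/293)

B = (2202/293, 1430/293)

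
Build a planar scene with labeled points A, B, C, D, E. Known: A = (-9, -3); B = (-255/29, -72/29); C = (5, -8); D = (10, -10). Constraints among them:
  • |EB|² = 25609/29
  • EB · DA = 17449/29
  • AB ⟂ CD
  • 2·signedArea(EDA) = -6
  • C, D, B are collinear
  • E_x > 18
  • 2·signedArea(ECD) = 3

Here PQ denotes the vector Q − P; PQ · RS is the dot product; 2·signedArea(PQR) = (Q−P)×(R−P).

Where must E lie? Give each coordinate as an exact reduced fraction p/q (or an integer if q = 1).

1. E_x = 19  [2·signedArea(EDA) = -6 ∩ EB · DA = 17449/29]
2. E_y = -13  [2·signedArea(EDA) = -6 ∩ EB · DA = 17449/29]
   → E = (19, -13)

E = (19, -13)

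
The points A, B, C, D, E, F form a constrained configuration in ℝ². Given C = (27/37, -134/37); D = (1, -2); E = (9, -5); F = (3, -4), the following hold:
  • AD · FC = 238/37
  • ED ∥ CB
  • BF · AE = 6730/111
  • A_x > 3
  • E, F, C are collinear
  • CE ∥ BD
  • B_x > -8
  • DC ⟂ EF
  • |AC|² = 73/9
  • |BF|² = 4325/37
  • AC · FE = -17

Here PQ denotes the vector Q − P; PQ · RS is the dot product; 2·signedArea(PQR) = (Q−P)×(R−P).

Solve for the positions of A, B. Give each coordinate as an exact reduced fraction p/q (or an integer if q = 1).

1. B_x = -269/37  [CE ∥ BD ∩ ED ∥ CB]
2. B_y = -23/37  [CE ∥ BD ∩ ED ∥ CB]
   → B = (-269/37, -23/37)
3. A_x = 397/111  [AD · FC = 238/37 ∩ BF · AE = 6730/111]
4. A_y = -131/37  [AD · FC = 238/37 ∩ BF · AE = 6730/111]
   → A = (397/111, -131/37)

A = (397/111, -131/37)
B = (-269/37, -23/37)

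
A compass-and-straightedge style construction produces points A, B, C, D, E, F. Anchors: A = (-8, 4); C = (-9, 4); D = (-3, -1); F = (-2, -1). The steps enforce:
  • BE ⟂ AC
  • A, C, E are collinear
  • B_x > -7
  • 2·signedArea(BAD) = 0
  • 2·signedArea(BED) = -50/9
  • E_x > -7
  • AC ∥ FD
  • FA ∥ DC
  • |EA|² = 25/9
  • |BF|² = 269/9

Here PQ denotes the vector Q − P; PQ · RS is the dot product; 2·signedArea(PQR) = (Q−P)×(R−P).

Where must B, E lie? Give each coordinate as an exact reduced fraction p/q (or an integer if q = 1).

B = (-19/3, 7/3)
E = (-19/3, 4)

1. E_y = 4  [A, C, E are collinear]
2. E_x = -19/3  [|EA|² = 25/9]
   → E = (-19/3, 4)
3. B_x = -19/3  [2·signedArea(BAD) = 0 ∩ BE ⟂ AC]
4. B_y = 7/3  [2·signedArea(BAD) = 0 ∩ BE ⟂ AC]
   → B = (-19/3, 7/3)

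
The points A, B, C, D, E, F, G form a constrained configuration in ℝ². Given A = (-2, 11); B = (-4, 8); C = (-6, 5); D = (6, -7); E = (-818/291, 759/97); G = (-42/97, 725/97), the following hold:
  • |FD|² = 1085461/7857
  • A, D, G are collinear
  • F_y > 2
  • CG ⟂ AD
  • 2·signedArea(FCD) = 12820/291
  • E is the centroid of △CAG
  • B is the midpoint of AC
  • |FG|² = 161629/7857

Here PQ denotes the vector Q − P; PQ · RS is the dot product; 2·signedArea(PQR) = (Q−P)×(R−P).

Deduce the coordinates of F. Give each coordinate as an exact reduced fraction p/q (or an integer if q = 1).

F = (-236/873, 856/291)

1. F_x = -236/873  [line 12·x + 12·y + -9328/291 = 0 ∩ |FD|² = 1085461/7857]
2. F_y = 856/291  [line 12·x + 12·y + -9328/291 = 0 ∩ |FD|² = 1085461/7857]
   → F = (-236/873, 856/291)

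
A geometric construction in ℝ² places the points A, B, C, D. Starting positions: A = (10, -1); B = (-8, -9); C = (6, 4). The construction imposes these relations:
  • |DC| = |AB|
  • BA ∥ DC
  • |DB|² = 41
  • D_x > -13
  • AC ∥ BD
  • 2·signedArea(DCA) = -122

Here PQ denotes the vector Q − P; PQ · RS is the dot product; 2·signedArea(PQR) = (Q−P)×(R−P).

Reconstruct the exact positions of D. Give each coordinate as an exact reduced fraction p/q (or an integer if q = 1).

1. D_x = -12  [BA ∥ DC ∩ AC ∥ BD]
2. D_y = -4  [BA ∥ DC ∩ AC ∥ BD]
   → D = (-12, -4)

D = (-12, -4)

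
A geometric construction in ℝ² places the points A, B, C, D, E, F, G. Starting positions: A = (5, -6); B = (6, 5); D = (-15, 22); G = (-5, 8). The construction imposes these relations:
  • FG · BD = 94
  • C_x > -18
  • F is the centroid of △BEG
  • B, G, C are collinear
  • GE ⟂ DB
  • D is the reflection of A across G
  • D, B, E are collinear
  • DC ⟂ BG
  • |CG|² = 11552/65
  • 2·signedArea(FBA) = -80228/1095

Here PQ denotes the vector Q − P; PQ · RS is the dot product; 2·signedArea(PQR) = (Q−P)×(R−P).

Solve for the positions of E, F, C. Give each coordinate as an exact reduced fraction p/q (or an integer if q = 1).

1. E_x = -771/365  [D, B, E are collinear ∩ GE ⟂ DB]
2. E_y = 4222/365  [D, B, E are collinear ∩ GE ⟂ DB]
   → E = (-771/365, 4222/365)
3. F_x = -406/1095  [F is the centroid of △BEG]
4. F_y = 2989/365  [F is the centroid of △BEG]
   → F = (-406/1095, 2989/365)
5. C_x = -1161/65  [B, G, C are collinear ∩ DC ⟂ BG]
6. C_y = 748/65  [B, G, C are collinear ∩ DC ⟂ BG]
   → C = (-1161/65, 748/65)

C = (-1161/65, 748/65)
E = (-771/365, 4222/365)
F = (-406/1095, 2989/365)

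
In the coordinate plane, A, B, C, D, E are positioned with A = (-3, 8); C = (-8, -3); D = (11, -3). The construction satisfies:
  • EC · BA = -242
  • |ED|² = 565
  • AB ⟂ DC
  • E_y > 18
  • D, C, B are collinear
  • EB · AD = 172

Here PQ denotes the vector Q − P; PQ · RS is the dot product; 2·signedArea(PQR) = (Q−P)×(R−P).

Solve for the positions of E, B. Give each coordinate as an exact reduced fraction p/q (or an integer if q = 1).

B = (-3, -3)
E = (2, 19)

1. B_x = -3  [D, C, B are collinear ∩ AB ⟂ DC]
2. B_y = -3  [D, C, B are collinear ∩ AB ⟂ DC]
   → B = (-3, -3)
3. E_x = 2  [EC · BA = -242 ∩ EB · AD = 172]
4. E_y = 19  [EC · BA = -242 ∩ EB · AD = 172]
   → E = (2, 19)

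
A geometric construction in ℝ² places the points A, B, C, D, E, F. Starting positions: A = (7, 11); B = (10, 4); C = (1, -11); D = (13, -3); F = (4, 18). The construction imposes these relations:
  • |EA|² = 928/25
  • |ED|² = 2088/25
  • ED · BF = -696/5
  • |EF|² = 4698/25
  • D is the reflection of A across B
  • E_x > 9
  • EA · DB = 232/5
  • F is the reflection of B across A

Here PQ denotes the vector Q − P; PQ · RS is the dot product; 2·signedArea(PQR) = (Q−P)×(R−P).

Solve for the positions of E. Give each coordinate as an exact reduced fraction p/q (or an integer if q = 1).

1. E_x = 47/5  [line 6·x + -14·y + 96/5 = 0 ∩ |EF|² = 4698/25]
2. E_y = 27/5  [line 6·x + -14·y + 96/5 = 0 ∩ |EF|² = 4698/25]
   → E = (47/5, 27/5)

E = (47/5, 27/5)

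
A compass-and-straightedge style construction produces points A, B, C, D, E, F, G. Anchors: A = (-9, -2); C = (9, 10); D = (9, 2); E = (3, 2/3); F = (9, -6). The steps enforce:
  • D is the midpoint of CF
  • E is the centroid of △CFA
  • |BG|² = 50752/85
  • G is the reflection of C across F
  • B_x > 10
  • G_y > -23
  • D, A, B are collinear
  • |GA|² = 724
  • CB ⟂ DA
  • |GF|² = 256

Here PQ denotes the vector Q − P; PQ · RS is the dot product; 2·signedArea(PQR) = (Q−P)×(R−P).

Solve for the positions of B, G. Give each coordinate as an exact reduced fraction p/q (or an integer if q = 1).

B = (909/85, 202/85)
G = (9, -22)

1. B_x = 909/85  [D, A, B are collinear ∩ CB ⟂ DA]
2. B_y = 202/85  [D, A, B are collinear ∩ CB ⟂ DA]
   → B = (909/85, 202/85)
3. G_x = 9  [G is the reflection of C across F]
4. G_y = -22  [G is the reflection of C across F]
   → G = (9, -22)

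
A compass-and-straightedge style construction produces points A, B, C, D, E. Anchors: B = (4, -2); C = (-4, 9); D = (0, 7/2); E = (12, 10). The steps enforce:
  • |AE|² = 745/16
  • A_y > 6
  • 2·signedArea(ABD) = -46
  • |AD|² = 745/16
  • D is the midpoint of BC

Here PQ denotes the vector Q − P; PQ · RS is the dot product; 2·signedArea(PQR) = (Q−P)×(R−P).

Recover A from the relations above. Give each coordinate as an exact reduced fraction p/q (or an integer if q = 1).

A = (6, 27/4)

1. A_x = 6  [line -11/2·x + -4·y + 60 = 0 ∩ |AE|² = 745/16]
2. A_y = 27/4  [line -11/2·x + -4·y + 60 = 0 ∩ |AE|² = 745/16]
   → A = (6, 27/4)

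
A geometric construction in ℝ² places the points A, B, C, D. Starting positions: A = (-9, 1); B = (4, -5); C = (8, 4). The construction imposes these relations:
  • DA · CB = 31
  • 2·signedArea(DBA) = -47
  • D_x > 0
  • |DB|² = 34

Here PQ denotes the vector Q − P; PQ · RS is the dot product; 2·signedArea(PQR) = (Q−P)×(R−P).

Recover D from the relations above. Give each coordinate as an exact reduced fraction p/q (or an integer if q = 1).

1. D_x = 1  [DA · CB = 31 ∩ 2·signedArea(DBA) = -47]
2. D_y = 0  [DA · CB = 31 ∩ 2·signedArea(DBA) = -47]
   → D = (1, 0)

D = (1, 0)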